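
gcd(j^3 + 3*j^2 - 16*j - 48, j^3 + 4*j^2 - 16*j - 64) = j^2 - 16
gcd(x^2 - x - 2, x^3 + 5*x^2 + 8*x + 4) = x + 1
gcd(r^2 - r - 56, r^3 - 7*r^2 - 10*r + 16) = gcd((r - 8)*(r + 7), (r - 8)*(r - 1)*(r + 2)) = r - 8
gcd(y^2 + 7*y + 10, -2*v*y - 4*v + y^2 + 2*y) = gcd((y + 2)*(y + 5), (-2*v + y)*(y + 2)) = y + 2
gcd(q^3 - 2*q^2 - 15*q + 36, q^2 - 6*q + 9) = q^2 - 6*q + 9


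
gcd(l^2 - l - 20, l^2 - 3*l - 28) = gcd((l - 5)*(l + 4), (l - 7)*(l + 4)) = l + 4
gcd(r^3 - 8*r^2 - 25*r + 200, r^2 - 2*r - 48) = r - 8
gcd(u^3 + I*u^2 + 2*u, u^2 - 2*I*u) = u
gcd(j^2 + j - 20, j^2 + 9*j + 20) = j + 5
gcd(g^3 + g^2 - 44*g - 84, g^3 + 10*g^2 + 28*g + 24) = g^2 + 8*g + 12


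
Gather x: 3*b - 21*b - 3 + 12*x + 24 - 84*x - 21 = -18*b - 72*x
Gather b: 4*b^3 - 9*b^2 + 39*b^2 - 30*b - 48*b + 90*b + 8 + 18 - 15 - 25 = 4*b^3 + 30*b^2 + 12*b - 14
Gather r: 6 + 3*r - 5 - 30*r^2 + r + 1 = -30*r^2 + 4*r + 2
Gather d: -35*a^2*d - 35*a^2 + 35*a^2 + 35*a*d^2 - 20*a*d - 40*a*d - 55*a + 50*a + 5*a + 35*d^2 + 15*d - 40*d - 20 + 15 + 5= d^2*(35*a + 35) + d*(-35*a^2 - 60*a - 25)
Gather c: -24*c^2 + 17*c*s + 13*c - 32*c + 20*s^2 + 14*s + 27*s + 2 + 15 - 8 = -24*c^2 + c*(17*s - 19) + 20*s^2 + 41*s + 9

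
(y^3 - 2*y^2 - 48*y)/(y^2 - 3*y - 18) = y*(-y^2 + 2*y + 48)/(-y^2 + 3*y + 18)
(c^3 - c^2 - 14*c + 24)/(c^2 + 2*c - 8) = c - 3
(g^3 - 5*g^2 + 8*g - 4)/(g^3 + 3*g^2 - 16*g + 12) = (g - 2)/(g + 6)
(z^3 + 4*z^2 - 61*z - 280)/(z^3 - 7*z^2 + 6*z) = (z^3 + 4*z^2 - 61*z - 280)/(z*(z^2 - 7*z + 6))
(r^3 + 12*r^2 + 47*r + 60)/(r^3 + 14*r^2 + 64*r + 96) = (r^2 + 8*r + 15)/(r^2 + 10*r + 24)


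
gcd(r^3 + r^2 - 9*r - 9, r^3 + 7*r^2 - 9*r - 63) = r^2 - 9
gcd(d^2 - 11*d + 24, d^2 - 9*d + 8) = d - 8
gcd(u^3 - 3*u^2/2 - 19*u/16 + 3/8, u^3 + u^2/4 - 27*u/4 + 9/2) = u - 2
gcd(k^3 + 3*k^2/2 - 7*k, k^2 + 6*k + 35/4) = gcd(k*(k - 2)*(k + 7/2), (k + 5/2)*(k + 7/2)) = k + 7/2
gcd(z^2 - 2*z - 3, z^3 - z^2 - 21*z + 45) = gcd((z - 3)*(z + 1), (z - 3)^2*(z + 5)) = z - 3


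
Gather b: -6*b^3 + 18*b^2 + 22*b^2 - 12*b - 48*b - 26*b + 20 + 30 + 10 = -6*b^3 + 40*b^2 - 86*b + 60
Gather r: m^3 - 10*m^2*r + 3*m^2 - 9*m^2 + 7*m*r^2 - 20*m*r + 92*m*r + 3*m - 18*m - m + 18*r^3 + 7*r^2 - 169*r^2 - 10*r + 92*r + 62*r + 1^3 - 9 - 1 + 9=m^3 - 6*m^2 - 16*m + 18*r^3 + r^2*(7*m - 162) + r*(-10*m^2 + 72*m + 144)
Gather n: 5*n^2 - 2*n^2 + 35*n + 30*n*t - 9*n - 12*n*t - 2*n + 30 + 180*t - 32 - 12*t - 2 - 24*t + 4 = 3*n^2 + n*(18*t + 24) + 144*t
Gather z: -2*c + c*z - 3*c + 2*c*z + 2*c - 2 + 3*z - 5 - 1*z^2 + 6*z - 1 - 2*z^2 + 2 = -3*c - 3*z^2 + z*(3*c + 9) - 6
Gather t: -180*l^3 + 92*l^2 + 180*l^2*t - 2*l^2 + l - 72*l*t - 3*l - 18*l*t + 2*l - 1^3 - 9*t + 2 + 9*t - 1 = -180*l^3 + 90*l^2 + t*(180*l^2 - 90*l)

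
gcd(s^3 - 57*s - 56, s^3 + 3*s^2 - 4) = 1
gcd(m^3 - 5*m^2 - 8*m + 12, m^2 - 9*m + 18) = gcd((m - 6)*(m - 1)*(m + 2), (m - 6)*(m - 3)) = m - 6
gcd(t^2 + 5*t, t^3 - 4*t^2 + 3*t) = t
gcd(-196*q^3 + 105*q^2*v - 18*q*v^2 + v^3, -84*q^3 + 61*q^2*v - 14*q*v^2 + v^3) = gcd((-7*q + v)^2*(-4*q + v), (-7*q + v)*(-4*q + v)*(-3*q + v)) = 28*q^2 - 11*q*v + v^2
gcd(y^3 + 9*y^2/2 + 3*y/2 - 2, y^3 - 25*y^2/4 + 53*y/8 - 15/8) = y - 1/2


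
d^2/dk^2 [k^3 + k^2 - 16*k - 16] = 6*k + 2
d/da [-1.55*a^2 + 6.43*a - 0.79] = 6.43 - 3.1*a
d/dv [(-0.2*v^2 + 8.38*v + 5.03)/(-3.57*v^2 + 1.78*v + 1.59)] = (29.5606*v^2 + 35.2782*v + 4.3708)/(12.7449*v^4 - 12.7092*v^3 - 8.1842*v^2 + 5.6604*v + 2.5281)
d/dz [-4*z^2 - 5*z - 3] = -8*z - 5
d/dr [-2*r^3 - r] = -6*r^2 - 1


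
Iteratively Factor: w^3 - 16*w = (w + 4)*(w^2 - 4*w) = (w - 4)*(w + 4)*(w)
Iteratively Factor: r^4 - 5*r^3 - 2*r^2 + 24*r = (r - 3)*(r^3 - 2*r^2 - 8*r) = (r - 3)*(r + 2)*(r^2 - 4*r) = (r - 4)*(r - 3)*(r + 2)*(r)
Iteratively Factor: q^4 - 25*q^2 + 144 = (q + 4)*(q^3 - 4*q^2 - 9*q + 36) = (q - 4)*(q + 4)*(q^2 - 9) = (q - 4)*(q - 3)*(q + 4)*(q + 3)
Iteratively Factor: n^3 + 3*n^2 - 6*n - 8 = (n + 1)*(n^2 + 2*n - 8) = (n + 1)*(n + 4)*(n - 2)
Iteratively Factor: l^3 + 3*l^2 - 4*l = (l - 1)*(l^2 + 4*l) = l*(l - 1)*(l + 4)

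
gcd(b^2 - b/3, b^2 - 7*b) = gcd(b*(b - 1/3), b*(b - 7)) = b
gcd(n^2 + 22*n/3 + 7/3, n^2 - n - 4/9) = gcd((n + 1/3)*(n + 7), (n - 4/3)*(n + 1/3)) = n + 1/3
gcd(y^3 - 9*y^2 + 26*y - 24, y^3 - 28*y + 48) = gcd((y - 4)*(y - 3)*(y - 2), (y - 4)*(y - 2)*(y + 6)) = y^2 - 6*y + 8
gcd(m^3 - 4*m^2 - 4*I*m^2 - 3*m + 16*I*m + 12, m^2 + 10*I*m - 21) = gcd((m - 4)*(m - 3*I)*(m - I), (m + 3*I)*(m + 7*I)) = 1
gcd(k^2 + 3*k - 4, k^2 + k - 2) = k - 1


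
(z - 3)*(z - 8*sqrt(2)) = z^2 - 8*sqrt(2)*z - 3*z + 24*sqrt(2)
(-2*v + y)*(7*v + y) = -14*v^2 + 5*v*y + y^2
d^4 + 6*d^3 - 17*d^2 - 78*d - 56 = (d - 4)*(d + 1)*(d + 2)*(d + 7)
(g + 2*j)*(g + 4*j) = g^2 + 6*g*j + 8*j^2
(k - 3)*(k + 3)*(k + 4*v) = k^3 + 4*k^2*v - 9*k - 36*v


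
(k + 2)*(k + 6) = k^2 + 8*k + 12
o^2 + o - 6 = (o - 2)*(o + 3)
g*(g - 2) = g^2 - 2*g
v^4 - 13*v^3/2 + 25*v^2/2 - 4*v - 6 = (v - 3)*(v - 2)^2*(v + 1/2)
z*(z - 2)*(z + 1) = z^3 - z^2 - 2*z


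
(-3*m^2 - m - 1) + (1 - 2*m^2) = -5*m^2 - m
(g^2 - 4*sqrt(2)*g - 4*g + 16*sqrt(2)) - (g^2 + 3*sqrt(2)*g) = -7*sqrt(2)*g - 4*g + 16*sqrt(2)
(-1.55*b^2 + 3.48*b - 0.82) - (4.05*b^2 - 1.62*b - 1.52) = -5.6*b^2 + 5.1*b + 0.7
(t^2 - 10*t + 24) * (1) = t^2 - 10*t + 24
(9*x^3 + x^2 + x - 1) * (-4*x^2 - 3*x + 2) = -36*x^5 - 31*x^4 + 11*x^3 + 3*x^2 + 5*x - 2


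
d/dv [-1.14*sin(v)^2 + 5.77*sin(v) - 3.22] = (5.77 - 2.28*sin(v))*cos(v)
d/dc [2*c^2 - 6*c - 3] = 4*c - 6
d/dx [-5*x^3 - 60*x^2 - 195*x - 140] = -15*x^2 - 120*x - 195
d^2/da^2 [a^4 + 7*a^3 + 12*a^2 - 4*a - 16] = 12*a^2 + 42*a + 24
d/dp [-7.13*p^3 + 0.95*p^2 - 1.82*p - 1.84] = -21.39*p^2 + 1.9*p - 1.82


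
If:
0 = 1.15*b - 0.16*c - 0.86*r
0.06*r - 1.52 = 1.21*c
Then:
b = 0.754725116780453*r - 0.174775422206252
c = 0.0495867768595041*r - 1.25619834710744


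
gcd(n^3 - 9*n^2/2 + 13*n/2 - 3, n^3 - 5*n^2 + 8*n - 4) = n^2 - 3*n + 2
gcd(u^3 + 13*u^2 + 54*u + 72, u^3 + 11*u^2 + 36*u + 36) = u^2 + 9*u + 18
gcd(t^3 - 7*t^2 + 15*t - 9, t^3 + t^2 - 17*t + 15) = t^2 - 4*t + 3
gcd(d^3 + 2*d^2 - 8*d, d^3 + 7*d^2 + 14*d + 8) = d + 4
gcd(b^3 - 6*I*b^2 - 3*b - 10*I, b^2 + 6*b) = 1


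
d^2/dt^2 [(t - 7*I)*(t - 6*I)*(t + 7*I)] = 6*t - 12*I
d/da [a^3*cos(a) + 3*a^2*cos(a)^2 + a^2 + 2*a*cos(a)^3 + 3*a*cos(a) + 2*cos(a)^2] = -a^3*sin(a) - 3*a^2*sin(2*a) + 3*a^2*cos(a) - 9*a*sin(a)/2 - 3*a*sin(3*a)/2 + 3*a*cos(2*a) + 5*a - 2*sin(2*a) + 9*cos(a)/2 + cos(3*a)/2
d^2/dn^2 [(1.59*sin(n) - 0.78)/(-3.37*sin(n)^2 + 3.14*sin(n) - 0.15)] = (18.057471*sin(n)^5 - 18.608466*sin(n)^4 - 16.176*sin(n)^3 + 47.785854*sin(n)^2 - 45.031959*sin(n) + 13.094616)/(3.37*sin(n)^2 - 3.14*sin(n) + 0.15)^3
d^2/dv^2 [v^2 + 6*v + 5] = 2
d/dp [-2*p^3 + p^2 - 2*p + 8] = -6*p^2 + 2*p - 2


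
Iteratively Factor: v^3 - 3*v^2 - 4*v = (v + 1)*(v^2 - 4*v) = (v - 4)*(v + 1)*(v)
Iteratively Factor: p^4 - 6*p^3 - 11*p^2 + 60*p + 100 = (p - 5)*(p^3 - p^2 - 16*p - 20) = (p - 5)*(p + 2)*(p^2 - 3*p - 10) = (p - 5)^2*(p + 2)*(p + 2)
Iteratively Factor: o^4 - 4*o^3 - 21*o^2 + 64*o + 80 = (o + 4)*(o^3 - 8*o^2 + 11*o + 20) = (o - 4)*(o + 4)*(o^2 - 4*o - 5) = (o - 4)*(o + 1)*(o + 4)*(o - 5)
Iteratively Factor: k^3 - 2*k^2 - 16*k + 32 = (k + 4)*(k^2 - 6*k + 8) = (k - 2)*(k + 4)*(k - 4)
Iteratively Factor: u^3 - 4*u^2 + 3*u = (u - 3)*(u^2 - u) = u*(u - 3)*(u - 1)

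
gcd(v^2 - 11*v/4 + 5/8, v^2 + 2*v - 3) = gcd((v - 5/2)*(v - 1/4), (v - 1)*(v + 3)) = 1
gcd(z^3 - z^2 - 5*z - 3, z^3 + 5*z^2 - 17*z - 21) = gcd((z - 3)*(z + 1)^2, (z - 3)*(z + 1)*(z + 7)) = z^2 - 2*z - 3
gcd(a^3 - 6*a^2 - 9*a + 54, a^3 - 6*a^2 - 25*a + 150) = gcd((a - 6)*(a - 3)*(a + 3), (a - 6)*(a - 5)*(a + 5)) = a - 6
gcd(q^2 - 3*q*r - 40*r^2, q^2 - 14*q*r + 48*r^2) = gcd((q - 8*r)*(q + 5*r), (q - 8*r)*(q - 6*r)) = q - 8*r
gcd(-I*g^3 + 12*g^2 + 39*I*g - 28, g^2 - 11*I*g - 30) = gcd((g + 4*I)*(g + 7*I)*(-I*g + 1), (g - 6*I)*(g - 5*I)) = 1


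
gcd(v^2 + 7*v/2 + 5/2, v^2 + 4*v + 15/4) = v + 5/2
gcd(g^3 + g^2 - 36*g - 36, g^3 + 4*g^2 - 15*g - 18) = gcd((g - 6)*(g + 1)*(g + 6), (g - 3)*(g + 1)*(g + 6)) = g^2 + 7*g + 6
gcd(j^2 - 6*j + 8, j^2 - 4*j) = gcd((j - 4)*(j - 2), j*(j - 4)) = j - 4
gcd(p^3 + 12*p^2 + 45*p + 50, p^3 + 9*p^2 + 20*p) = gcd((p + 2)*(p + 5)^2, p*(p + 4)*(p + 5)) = p + 5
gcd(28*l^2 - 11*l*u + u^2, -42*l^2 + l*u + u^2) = 1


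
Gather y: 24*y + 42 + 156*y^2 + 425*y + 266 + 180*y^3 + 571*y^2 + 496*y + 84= 180*y^3 + 727*y^2 + 945*y + 392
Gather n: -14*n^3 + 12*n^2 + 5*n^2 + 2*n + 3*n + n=-14*n^3 + 17*n^2 + 6*n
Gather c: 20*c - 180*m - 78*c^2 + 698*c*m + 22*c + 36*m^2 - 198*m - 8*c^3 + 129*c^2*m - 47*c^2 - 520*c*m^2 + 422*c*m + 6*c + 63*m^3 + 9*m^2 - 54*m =-8*c^3 + c^2*(129*m - 125) + c*(-520*m^2 + 1120*m + 48) + 63*m^3 + 45*m^2 - 432*m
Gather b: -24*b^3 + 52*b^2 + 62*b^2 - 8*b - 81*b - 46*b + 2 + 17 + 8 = -24*b^3 + 114*b^2 - 135*b + 27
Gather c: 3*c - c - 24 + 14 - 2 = 2*c - 12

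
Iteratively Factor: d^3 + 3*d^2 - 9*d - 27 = (d + 3)*(d^2 - 9) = (d + 3)^2*(d - 3)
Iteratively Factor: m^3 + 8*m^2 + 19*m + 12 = (m + 3)*(m^2 + 5*m + 4) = (m + 1)*(m + 3)*(m + 4)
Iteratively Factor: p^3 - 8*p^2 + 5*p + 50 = (p + 2)*(p^2 - 10*p + 25) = (p - 5)*(p + 2)*(p - 5)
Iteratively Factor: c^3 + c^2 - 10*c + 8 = (c - 2)*(c^2 + 3*c - 4) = (c - 2)*(c - 1)*(c + 4)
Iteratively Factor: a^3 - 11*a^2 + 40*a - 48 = (a - 4)*(a^2 - 7*a + 12) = (a - 4)^2*(a - 3)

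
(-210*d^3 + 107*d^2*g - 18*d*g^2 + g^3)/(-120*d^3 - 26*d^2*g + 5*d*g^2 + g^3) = (42*d^2 - 13*d*g + g^2)/(24*d^2 + 10*d*g + g^2)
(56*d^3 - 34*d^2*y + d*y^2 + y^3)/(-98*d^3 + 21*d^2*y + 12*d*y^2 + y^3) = (-4*d + y)/(7*d + y)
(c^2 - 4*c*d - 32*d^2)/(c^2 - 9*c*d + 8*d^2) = (c + 4*d)/(c - d)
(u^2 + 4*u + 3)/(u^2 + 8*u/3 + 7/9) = 9*(u^2 + 4*u + 3)/(9*u^2 + 24*u + 7)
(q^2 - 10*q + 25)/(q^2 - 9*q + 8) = (q^2 - 10*q + 25)/(q^2 - 9*q + 8)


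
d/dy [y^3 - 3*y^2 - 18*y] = 3*y^2 - 6*y - 18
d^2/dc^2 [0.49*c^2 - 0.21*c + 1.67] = 0.980000000000000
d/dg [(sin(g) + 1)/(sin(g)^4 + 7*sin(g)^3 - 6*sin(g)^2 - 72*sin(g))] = 3*(-sin(g)^4 - 6*sin(g)^3 - 5*sin(g)^2 + 4*sin(g) + 24)*cos(g)/((sin(g) - 3)^2*(sin(g) + 4)^2*(sin(g) + 6)^2*sin(g)^2)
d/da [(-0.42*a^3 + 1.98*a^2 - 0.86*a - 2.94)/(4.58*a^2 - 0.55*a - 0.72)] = (-1.9236*a^4 + 0.462*a^3 + 3.757*a^2 + 24.0792*a - 0.9978)/(20.9764*a^4 - 5.038*a^3 - 6.2927*a^2 + 0.792*a + 0.5184)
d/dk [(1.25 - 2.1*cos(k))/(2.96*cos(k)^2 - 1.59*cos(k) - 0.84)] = (-6.216*cos(k)^2 + 7.4*cos(k) - 3.7515)*sin(k)/(8.7616*cos(k)^4 - 9.4128*cos(k)^3 - 2.4447*cos(k)^2 + 2.6712*cos(k) + 0.7056)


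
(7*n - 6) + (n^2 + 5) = n^2 + 7*n - 1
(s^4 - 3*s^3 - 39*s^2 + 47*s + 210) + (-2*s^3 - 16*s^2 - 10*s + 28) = s^4 - 5*s^3 - 55*s^2 + 37*s + 238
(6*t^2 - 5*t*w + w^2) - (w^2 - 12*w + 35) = 6*t^2 - 5*t*w + 12*w - 35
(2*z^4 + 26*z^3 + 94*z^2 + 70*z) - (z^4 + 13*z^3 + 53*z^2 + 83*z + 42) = z^4 + 13*z^3 + 41*z^2 - 13*z - 42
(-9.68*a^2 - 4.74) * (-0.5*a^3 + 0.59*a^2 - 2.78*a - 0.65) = 4.84*a^5 - 5.7112*a^4 + 29.2804*a^3 + 3.4954*a^2 + 13.1772*a + 3.081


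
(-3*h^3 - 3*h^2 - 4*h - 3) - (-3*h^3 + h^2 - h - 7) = -4*h^2 - 3*h + 4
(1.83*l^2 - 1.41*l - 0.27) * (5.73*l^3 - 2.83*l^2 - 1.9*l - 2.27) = 10.4859*l^5 - 13.2582*l^4 - 1.0338*l^3 - 0.711000000000001*l^2 + 3.7137*l + 0.6129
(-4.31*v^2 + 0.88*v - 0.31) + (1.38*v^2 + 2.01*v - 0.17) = -2.93*v^2 + 2.89*v - 0.48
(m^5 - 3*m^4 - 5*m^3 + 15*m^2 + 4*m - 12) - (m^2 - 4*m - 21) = m^5 - 3*m^4 - 5*m^3 + 14*m^2 + 8*m + 9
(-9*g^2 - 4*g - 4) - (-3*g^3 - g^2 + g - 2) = 3*g^3 - 8*g^2 - 5*g - 2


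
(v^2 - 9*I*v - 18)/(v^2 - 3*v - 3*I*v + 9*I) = (v - 6*I)/(v - 3)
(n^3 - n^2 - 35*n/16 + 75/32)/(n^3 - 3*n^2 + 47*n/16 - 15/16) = (8*n^2 + 2*n - 15)/(2*(4*n^2 - 7*n + 3))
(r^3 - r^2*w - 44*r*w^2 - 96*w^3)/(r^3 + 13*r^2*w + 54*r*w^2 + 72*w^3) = (r - 8*w)/(r + 6*w)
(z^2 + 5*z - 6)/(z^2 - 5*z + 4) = (z + 6)/(z - 4)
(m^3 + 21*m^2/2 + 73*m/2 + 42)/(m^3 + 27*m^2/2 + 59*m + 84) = (m + 3)/(m + 6)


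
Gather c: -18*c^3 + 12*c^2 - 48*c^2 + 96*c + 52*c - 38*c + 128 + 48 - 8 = -18*c^3 - 36*c^2 + 110*c + 168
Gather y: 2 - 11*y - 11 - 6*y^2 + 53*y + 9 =-6*y^2 + 42*y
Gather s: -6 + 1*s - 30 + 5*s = 6*s - 36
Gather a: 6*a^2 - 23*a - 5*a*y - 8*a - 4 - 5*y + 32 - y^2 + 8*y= 6*a^2 + a*(-5*y - 31) - y^2 + 3*y + 28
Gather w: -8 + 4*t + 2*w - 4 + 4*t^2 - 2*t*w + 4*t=4*t^2 + 8*t + w*(2 - 2*t) - 12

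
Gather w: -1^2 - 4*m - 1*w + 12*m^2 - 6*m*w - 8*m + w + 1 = 12*m^2 - 6*m*w - 12*m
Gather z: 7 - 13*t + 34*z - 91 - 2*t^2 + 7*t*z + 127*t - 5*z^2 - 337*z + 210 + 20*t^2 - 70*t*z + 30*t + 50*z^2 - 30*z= 18*t^2 + 144*t + 45*z^2 + z*(-63*t - 333) + 126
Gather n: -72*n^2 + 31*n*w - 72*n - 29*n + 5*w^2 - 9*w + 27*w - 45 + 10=-72*n^2 + n*(31*w - 101) + 5*w^2 + 18*w - 35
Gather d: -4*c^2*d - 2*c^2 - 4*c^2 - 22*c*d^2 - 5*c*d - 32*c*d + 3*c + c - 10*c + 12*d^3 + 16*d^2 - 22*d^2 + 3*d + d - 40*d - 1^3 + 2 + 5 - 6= -6*c^2 - 6*c + 12*d^3 + d^2*(-22*c - 6) + d*(-4*c^2 - 37*c - 36)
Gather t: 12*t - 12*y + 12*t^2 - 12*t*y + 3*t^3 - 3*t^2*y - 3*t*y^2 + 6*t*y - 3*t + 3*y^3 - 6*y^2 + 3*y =3*t^3 + t^2*(12 - 3*y) + t*(-3*y^2 - 6*y + 9) + 3*y^3 - 6*y^2 - 9*y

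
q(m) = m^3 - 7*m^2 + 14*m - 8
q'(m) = 3*m^2 - 14*m + 14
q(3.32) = -2.08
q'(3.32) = 0.59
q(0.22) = -5.25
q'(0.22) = 11.07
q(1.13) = 0.32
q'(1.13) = 2.01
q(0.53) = -2.40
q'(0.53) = 7.42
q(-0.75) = -22.86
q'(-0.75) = 26.19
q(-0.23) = -11.60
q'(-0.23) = 17.38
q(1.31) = 0.58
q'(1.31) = 0.81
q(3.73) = -1.28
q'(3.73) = 3.52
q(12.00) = 880.00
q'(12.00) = 278.00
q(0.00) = -8.00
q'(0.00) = 14.00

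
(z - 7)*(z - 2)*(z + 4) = z^3 - 5*z^2 - 22*z + 56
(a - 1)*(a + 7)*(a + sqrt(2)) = a^3 + sqrt(2)*a^2 + 6*a^2 - 7*a + 6*sqrt(2)*a - 7*sqrt(2)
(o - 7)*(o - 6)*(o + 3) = o^3 - 10*o^2 + 3*o + 126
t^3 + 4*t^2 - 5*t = t*(t - 1)*(t + 5)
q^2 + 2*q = q*(q + 2)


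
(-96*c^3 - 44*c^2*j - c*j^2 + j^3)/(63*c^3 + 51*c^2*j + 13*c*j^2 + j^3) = (-32*c^2 - 4*c*j + j^2)/(21*c^2 + 10*c*j + j^2)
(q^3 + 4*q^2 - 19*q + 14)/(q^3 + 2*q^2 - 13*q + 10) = (q + 7)/(q + 5)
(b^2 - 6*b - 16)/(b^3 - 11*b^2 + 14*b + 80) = 1/(b - 5)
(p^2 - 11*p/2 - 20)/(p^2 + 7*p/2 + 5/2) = (p - 8)/(p + 1)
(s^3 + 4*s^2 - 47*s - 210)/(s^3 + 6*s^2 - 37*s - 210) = (s^2 - s - 42)/(s^2 + s - 42)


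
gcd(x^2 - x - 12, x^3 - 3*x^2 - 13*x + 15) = x + 3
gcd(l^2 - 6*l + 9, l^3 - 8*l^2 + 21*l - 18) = l^2 - 6*l + 9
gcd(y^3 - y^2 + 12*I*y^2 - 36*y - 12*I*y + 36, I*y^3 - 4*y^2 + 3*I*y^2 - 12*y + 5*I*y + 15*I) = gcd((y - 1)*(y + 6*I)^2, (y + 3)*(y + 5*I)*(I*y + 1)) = 1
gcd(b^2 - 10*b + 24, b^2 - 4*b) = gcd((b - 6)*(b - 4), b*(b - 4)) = b - 4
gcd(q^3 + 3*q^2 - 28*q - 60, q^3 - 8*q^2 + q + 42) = q + 2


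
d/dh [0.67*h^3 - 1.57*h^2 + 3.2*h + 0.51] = 2.01*h^2 - 3.14*h + 3.2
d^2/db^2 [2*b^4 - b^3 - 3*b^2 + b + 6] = 24*b^2 - 6*b - 6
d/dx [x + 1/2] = 1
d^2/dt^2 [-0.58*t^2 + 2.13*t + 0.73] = -1.16000000000000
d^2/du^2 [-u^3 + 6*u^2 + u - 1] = 12 - 6*u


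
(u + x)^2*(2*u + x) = 2*u^3 + 5*u^2*x + 4*u*x^2 + x^3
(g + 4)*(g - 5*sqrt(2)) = g^2 - 5*sqrt(2)*g + 4*g - 20*sqrt(2)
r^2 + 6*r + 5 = (r + 1)*(r + 5)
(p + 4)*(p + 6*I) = p^2 + 4*p + 6*I*p + 24*I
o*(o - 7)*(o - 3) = o^3 - 10*o^2 + 21*o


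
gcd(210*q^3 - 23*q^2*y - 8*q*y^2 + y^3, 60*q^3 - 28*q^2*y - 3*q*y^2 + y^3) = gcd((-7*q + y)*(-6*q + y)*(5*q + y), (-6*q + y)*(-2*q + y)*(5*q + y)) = -30*q^2 - q*y + y^2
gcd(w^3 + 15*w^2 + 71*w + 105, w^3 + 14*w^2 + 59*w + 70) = w^2 + 12*w + 35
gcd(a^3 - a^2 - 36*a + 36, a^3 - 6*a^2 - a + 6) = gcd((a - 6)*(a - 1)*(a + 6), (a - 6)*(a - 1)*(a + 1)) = a^2 - 7*a + 6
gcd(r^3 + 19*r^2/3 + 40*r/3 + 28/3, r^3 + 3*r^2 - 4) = r^2 + 4*r + 4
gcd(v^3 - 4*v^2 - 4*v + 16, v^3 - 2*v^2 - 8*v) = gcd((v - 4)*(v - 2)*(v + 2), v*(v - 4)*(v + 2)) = v^2 - 2*v - 8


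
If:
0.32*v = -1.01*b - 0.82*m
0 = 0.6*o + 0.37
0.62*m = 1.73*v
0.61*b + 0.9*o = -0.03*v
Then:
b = 0.93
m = -1.00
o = -0.62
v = -0.36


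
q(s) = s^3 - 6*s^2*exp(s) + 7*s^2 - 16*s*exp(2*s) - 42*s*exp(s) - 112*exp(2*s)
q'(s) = -6*s^2*exp(s) + 3*s^2 - 32*s*exp(2*s) - 54*s*exp(s) + 14*s - 240*exp(2*s) - 42*exp(s)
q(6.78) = -171259088.11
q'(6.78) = -354526770.42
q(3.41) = -158891.57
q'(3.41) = -328661.81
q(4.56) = -1719822.77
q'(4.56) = -3565192.84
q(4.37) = -1159964.65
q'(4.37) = -2404111.72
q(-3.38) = 43.79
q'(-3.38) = -10.75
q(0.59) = -441.04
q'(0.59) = -970.20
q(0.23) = -195.42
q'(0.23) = -457.35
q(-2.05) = 27.33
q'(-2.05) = -13.38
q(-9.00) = -162.01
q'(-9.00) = 116.99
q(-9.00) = -162.01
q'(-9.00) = 116.99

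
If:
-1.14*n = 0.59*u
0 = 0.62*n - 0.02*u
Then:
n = 0.00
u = 0.00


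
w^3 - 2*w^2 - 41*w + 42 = (w - 7)*(w - 1)*(w + 6)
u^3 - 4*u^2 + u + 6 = (u - 3)*(u - 2)*(u + 1)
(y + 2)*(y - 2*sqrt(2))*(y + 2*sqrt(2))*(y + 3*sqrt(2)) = y^4 + 2*y^3 + 3*sqrt(2)*y^3 - 8*y^2 + 6*sqrt(2)*y^2 - 24*sqrt(2)*y - 16*y - 48*sqrt(2)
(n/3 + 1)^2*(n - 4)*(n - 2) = n^4/9 - 19*n^2/9 - 2*n/3 + 8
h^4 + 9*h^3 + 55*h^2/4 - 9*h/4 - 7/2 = (h - 1/2)*(h + 1/2)*(h + 2)*(h + 7)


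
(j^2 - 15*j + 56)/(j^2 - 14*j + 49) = (j - 8)/(j - 7)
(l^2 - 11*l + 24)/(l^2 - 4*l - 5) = (-l^2 + 11*l - 24)/(-l^2 + 4*l + 5)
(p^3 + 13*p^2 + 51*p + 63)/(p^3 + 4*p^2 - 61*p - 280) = (p^2 + 6*p + 9)/(p^2 - 3*p - 40)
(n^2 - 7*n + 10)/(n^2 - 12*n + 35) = (n - 2)/(n - 7)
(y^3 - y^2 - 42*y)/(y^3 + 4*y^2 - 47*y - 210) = y/(y + 5)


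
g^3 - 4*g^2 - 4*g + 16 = (g - 4)*(g - 2)*(g + 2)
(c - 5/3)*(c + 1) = c^2 - 2*c/3 - 5/3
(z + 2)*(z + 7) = z^2 + 9*z + 14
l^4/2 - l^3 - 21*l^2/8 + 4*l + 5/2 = (l/2 + 1)*(l - 5/2)*(l - 2)*(l + 1/2)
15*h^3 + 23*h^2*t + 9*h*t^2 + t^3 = (h + t)*(3*h + t)*(5*h + t)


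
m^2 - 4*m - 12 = (m - 6)*(m + 2)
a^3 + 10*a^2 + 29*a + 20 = (a + 1)*(a + 4)*(a + 5)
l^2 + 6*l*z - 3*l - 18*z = (l - 3)*(l + 6*z)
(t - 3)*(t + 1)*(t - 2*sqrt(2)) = t^3 - 2*sqrt(2)*t^2 - 2*t^2 - 3*t + 4*sqrt(2)*t + 6*sqrt(2)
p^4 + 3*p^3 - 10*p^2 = p^2*(p - 2)*(p + 5)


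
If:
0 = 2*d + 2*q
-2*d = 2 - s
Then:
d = s/2 - 1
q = 1 - s/2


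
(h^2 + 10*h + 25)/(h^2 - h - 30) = (h + 5)/(h - 6)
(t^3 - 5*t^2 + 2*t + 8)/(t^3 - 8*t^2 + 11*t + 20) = (t - 2)/(t - 5)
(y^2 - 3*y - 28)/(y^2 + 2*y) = (y^2 - 3*y - 28)/(y*(y + 2))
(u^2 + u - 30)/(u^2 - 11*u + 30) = (u + 6)/(u - 6)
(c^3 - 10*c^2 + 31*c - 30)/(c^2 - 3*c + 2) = (c^2 - 8*c + 15)/(c - 1)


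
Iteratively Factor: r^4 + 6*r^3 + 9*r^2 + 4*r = (r)*(r^3 + 6*r^2 + 9*r + 4) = r*(r + 4)*(r^2 + 2*r + 1) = r*(r + 1)*(r + 4)*(r + 1)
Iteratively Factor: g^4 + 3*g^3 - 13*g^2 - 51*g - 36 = (g + 3)*(g^3 - 13*g - 12) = (g - 4)*(g + 3)*(g^2 + 4*g + 3) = (g - 4)*(g + 3)^2*(g + 1)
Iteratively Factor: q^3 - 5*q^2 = (q)*(q^2 - 5*q) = q^2*(q - 5)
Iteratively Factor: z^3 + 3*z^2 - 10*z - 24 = (z + 2)*(z^2 + z - 12) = (z - 3)*(z + 2)*(z + 4)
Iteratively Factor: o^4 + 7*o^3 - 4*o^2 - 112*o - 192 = (o + 3)*(o^3 + 4*o^2 - 16*o - 64) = (o + 3)*(o + 4)*(o^2 - 16) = (o + 3)*(o + 4)^2*(o - 4)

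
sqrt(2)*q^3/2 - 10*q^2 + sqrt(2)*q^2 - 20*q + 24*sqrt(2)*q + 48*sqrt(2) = (q - 6*sqrt(2))*(q - 4*sqrt(2))*(sqrt(2)*q/2 + sqrt(2))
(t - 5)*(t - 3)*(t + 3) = t^3 - 5*t^2 - 9*t + 45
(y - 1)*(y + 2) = y^2 + y - 2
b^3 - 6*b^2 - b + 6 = (b - 6)*(b - 1)*(b + 1)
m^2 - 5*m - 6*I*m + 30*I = (m - 5)*(m - 6*I)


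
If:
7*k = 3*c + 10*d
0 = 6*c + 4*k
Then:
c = -2*k/3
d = 9*k/10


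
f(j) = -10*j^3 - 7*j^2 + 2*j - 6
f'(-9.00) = -2302.00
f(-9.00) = 6699.00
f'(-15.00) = -6538.00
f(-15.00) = 32139.00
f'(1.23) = -60.61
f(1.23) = -32.74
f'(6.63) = -1409.53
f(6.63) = -3214.78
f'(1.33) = -69.69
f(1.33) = -39.25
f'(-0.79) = -5.66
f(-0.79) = -7.02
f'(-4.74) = -605.67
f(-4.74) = 892.21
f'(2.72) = -258.03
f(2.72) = -253.59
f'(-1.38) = -35.81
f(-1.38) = 4.19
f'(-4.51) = -545.06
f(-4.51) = 759.94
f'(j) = -30*j^2 - 14*j + 2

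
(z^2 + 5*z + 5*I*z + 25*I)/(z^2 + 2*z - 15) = (z + 5*I)/(z - 3)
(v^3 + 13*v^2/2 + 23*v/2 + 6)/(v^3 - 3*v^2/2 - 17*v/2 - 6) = (v + 4)/(v - 4)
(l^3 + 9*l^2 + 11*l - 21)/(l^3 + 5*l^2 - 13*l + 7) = (l + 3)/(l - 1)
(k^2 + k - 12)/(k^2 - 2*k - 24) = (k - 3)/(k - 6)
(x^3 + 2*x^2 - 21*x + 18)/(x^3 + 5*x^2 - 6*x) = (x - 3)/x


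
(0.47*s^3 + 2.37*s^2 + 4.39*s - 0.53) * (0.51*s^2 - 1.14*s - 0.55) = 0.2397*s^5 + 0.6729*s^4 - 0.7214*s^3 - 6.5784*s^2 - 1.8103*s + 0.2915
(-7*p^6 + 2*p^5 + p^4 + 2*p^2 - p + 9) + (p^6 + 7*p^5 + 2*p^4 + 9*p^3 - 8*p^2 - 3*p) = -6*p^6 + 9*p^5 + 3*p^4 + 9*p^3 - 6*p^2 - 4*p + 9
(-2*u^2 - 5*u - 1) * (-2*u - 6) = 4*u^3 + 22*u^2 + 32*u + 6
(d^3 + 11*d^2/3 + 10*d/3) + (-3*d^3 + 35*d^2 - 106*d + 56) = -2*d^3 + 116*d^2/3 - 308*d/3 + 56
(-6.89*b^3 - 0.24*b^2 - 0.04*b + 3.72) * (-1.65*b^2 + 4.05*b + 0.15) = 11.3685*b^5 - 27.5085*b^4 - 1.9395*b^3 - 6.336*b^2 + 15.06*b + 0.558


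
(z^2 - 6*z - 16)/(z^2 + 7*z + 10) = (z - 8)/(z + 5)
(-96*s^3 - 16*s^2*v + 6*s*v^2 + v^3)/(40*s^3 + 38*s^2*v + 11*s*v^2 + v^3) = (-24*s^2 + 2*s*v + v^2)/(10*s^2 + 7*s*v + v^2)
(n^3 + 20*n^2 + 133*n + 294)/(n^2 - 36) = (n^2 + 14*n + 49)/(n - 6)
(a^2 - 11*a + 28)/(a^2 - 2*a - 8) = (a - 7)/(a + 2)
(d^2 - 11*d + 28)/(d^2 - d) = (d^2 - 11*d + 28)/(d*(d - 1))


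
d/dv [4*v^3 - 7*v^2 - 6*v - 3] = 12*v^2 - 14*v - 6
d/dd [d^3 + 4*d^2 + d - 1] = 3*d^2 + 8*d + 1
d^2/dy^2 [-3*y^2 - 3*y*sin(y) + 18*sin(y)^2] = 3*y*sin(y) - 72*sin(y)^2 - 6*cos(y) + 30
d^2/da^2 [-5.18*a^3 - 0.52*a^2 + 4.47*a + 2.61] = -31.08*a - 1.04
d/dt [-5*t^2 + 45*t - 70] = 45 - 10*t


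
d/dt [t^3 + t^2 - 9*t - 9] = 3*t^2 + 2*t - 9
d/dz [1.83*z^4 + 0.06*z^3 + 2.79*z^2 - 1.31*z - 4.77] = 7.32*z^3 + 0.18*z^2 + 5.58*z - 1.31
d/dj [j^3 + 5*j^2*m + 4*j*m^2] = 3*j^2 + 10*j*m + 4*m^2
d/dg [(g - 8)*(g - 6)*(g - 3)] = 3*g^2 - 34*g + 90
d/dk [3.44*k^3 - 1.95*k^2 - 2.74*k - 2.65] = 10.32*k^2 - 3.9*k - 2.74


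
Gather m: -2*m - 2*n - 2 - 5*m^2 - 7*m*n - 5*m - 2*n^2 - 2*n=-5*m^2 + m*(-7*n - 7) - 2*n^2 - 4*n - 2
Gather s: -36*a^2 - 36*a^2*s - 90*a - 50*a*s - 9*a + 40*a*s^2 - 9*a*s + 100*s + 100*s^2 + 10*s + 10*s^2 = -36*a^2 - 99*a + s^2*(40*a + 110) + s*(-36*a^2 - 59*a + 110)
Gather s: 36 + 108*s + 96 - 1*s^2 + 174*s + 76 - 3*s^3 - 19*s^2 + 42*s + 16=-3*s^3 - 20*s^2 + 324*s + 224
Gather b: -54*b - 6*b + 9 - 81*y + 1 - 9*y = -60*b - 90*y + 10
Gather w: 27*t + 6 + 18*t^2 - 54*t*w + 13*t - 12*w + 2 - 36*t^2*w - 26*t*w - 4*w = 18*t^2 + 40*t + w*(-36*t^2 - 80*t - 16) + 8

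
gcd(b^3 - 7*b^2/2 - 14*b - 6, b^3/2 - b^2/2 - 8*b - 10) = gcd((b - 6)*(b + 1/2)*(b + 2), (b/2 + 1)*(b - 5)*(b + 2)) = b + 2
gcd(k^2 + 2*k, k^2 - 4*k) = k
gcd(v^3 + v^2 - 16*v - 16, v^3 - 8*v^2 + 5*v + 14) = v + 1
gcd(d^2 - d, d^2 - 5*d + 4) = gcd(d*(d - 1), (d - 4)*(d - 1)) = d - 1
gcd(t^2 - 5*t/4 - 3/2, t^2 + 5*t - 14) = t - 2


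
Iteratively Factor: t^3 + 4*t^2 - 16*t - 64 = (t + 4)*(t^2 - 16) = (t - 4)*(t + 4)*(t + 4)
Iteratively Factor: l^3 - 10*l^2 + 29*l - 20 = (l - 4)*(l^2 - 6*l + 5) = (l - 4)*(l - 1)*(l - 5)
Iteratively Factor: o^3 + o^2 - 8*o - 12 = (o - 3)*(o^2 + 4*o + 4) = (o - 3)*(o + 2)*(o + 2)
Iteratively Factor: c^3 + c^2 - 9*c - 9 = (c + 1)*(c^2 - 9) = (c + 1)*(c + 3)*(c - 3)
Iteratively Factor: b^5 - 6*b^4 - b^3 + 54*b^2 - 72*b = (b)*(b^4 - 6*b^3 - b^2 + 54*b - 72) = b*(b - 4)*(b^3 - 2*b^2 - 9*b + 18) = b*(b - 4)*(b - 3)*(b^2 + b - 6) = b*(b - 4)*(b - 3)*(b + 3)*(b - 2)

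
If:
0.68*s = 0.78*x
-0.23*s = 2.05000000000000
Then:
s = -8.91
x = -7.77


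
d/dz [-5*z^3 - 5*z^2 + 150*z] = -15*z^2 - 10*z + 150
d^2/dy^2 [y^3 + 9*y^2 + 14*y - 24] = 6*y + 18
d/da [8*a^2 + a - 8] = 16*a + 1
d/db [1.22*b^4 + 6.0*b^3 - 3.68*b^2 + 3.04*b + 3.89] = 4.88*b^3 + 18.0*b^2 - 7.36*b + 3.04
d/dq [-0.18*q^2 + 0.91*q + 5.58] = 0.91 - 0.36*q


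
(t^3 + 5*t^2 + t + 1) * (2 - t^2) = -t^5 - 5*t^4 + t^3 + 9*t^2 + 2*t + 2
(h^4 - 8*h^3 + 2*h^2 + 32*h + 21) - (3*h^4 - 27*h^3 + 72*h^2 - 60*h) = -2*h^4 + 19*h^3 - 70*h^2 + 92*h + 21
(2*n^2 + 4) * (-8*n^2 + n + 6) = -16*n^4 + 2*n^3 - 20*n^2 + 4*n + 24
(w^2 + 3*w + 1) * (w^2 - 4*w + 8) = w^4 - w^3 - 3*w^2 + 20*w + 8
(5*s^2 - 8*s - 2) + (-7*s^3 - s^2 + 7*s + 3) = -7*s^3 + 4*s^2 - s + 1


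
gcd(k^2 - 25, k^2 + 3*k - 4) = 1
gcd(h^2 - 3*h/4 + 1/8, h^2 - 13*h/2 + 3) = h - 1/2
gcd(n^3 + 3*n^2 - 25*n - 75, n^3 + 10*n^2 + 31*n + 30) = n^2 + 8*n + 15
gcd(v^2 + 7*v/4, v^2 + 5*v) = v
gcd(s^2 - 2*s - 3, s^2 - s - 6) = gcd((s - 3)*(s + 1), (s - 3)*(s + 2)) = s - 3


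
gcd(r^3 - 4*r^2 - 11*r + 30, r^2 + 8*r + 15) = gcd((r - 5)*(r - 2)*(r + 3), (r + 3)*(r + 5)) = r + 3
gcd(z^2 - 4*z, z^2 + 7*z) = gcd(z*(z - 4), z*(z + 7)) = z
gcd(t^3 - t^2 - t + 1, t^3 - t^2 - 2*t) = t + 1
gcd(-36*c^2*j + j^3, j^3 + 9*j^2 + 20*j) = j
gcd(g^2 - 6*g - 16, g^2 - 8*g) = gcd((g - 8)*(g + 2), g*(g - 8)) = g - 8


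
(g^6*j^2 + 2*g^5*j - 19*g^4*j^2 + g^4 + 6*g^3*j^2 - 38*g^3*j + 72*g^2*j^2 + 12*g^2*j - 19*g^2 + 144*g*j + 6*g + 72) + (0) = g^6*j^2 + 2*g^5*j - 19*g^4*j^2 + g^4 + 6*g^3*j^2 - 38*g^3*j + 72*g^2*j^2 + 12*g^2*j - 19*g^2 + 144*g*j + 6*g + 72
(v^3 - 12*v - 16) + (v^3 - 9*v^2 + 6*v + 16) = 2*v^3 - 9*v^2 - 6*v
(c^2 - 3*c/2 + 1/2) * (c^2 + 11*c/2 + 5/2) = c^4 + 4*c^3 - 21*c^2/4 - c + 5/4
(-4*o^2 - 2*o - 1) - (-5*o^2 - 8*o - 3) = o^2 + 6*o + 2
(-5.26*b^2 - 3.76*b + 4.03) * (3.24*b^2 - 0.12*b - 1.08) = -17.0424*b^4 - 11.5512*b^3 + 19.1892*b^2 + 3.5772*b - 4.3524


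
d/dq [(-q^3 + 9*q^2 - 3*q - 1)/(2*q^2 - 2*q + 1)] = (-2*q^4 + 4*q^3 - 15*q^2 + 22*q - 5)/(4*q^4 - 8*q^3 + 8*q^2 - 4*q + 1)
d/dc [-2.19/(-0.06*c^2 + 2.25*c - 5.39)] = (4.9275 - 0.2628*c)/(0.06*c^2 - 2.25*c + 5.39)^2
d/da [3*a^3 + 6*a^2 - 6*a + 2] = 9*a^2 + 12*a - 6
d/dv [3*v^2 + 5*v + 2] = 6*v + 5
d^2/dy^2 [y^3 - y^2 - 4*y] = 6*y - 2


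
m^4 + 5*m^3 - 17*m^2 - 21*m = m*(m - 3)*(m + 1)*(m + 7)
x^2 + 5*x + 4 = (x + 1)*(x + 4)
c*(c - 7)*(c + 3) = c^3 - 4*c^2 - 21*c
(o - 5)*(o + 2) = o^2 - 3*o - 10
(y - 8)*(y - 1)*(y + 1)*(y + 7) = y^4 - y^3 - 57*y^2 + y + 56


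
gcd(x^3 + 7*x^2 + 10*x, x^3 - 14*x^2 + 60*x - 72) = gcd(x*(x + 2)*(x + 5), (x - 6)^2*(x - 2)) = 1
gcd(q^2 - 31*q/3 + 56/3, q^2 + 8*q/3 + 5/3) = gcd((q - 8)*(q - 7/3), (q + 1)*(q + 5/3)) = 1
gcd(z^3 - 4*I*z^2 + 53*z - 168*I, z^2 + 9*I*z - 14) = z + 7*I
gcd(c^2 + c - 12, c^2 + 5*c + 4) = c + 4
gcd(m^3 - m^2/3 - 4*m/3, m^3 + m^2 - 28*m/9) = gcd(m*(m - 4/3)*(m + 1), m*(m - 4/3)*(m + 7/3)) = m^2 - 4*m/3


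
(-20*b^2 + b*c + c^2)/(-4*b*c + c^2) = (5*b + c)/c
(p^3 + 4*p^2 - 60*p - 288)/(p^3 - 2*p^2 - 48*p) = (p + 6)/p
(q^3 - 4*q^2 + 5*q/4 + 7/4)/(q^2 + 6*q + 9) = (4*q^3 - 16*q^2 + 5*q + 7)/(4*(q^2 + 6*q + 9))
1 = 1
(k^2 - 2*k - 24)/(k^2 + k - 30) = (k^2 - 2*k - 24)/(k^2 + k - 30)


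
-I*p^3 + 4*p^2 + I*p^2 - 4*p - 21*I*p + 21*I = (p - 3*I)*(p + 7*I)*(-I*p + I)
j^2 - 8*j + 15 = (j - 5)*(j - 3)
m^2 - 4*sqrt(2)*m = m*(m - 4*sqrt(2))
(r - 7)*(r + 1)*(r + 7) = r^3 + r^2 - 49*r - 49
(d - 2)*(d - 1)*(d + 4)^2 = d^4 + 5*d^3 - 6*d^2 - 32*d + 32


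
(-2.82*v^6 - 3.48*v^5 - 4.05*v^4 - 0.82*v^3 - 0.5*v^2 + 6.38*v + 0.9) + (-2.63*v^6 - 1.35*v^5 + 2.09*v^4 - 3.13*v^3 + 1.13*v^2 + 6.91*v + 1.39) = -5.45*v^6 - 4.83*v^5 - 1.96*v^4 - 3.95*v^3 + 0.63*v^2 + 13.29*v + 2.29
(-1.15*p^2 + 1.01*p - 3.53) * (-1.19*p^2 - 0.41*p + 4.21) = 1.3685*p^4 - 0.7304*p^3 - 1.0549*p^2 + 5.6994*p - 14.8613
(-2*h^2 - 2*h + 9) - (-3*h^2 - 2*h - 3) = h^2 + 12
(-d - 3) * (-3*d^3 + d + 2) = 3*d^4 + 9*d^3 - d^2 - 5*d - 6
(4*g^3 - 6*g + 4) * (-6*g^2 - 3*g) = -24*g^5 - 12*g^4 + 36*g^3 - 6*g^2 - 12*g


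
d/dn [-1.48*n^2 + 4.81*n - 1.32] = 4.81 - 2.96*n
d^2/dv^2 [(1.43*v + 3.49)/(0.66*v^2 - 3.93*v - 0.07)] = ((6.633 - 5.6628*v)*(-0.66*v^2 + 3.93*v + 0.07) - (1.32*v - 3.93)*(1.43*v + 3.49)*(2.64*v - 7.86))/(-0.66*v^2 + 3.93*v + 0.07)^3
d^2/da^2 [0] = 0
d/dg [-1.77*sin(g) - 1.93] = -1.77*cos(g)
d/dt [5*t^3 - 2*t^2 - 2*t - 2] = 15*t^2 - 4*t - 2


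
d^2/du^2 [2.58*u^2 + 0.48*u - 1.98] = 5.16000000000000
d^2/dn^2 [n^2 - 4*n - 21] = 2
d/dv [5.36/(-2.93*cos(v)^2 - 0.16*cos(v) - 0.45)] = -(31.4096*cos(v) + 0.8576)*sin(v)/(2.93*cos(v)^2 + 0.16*cos(v) + 0.45)^2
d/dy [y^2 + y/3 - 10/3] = 2*y + 1/3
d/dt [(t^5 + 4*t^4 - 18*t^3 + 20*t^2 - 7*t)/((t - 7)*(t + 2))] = (3*t^6 - 12*t^5 - 148*t^4 - 44*t^3 + 663*t^2 - 560*t + 98)/(t^4 - 10*t^3 - 3*t^2 + 140*t + 196)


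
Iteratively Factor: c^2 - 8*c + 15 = (c - 3)*(c - 5)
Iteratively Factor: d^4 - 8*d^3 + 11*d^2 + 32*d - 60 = (d - 3)*(d^3 - 5*d^2 - 4*d + 20) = (d - 3)*(d + 2)*(d^2 - 7*d + 10) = (d - 5)*(d - 3)*(d + 2)*(d - 2)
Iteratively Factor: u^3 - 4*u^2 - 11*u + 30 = (u - 5)*(u^2 + u - 6) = (u - 5)*(u - 2)*(u + 3)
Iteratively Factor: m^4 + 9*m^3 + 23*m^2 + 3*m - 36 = (m + 4)*(m^3 + 5*m^2 + 3*m - 9) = (m + 3)*(m + 4)*(m^2 + 2*m - 3) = (m - 1)*(m + 3)*(m + 4)*(m + 3)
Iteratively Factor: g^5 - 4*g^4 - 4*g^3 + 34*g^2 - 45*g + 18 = (g - 1)*(g^4 - 3*g^3 - 7*g^2 + 27*g - 18) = (g - 2)*(g - 1)*(g^3 - g^2 - 9*g + 9) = (g - 3)*(g - 2)*(g - 1)*(g^2 + 2*g - 3) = (g - 3)*(g - 2)*(g - 1)^2*(g + 3)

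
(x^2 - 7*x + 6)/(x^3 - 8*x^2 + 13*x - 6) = 1/(x - 1)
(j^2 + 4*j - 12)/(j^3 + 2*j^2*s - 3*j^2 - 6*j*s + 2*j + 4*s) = (j + 6)/(j^2 + 2*j*s - j - 2*s)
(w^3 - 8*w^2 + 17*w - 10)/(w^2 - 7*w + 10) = w - 1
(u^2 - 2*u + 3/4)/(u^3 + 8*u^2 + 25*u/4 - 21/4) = (2*u - 3)/(2*u^2 + 17*u + 21)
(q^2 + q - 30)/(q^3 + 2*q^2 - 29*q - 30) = 1/(q + 1)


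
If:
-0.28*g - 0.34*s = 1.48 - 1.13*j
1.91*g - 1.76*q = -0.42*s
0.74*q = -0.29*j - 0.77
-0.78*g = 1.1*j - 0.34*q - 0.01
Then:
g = 2.36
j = -1.77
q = -0.35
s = -12.18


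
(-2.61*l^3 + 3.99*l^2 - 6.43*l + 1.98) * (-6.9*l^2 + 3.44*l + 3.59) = 18.009*l^5 - 36.5094*l^4 + 48.7227*l^3 - 21.4571*l^2 - 16.2725*l + 7.1082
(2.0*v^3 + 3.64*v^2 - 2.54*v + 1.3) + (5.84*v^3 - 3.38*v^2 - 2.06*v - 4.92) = 7.84*v^3 + 0.26*v^2 - 4.6*v - 3.62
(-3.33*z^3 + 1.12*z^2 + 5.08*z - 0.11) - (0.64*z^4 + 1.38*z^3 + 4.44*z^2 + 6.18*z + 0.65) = -0.64*z^4 - 4.71*z^3 - 3.32*z^2 - 1.1*z - 0.76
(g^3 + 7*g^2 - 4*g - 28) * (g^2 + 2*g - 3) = g^5 + 9*g^4 + 7*g^3 - 57*g^2 - 44*g + 84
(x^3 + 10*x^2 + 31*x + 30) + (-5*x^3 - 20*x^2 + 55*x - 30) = -4*x^3 - 10*x^2 + 86*x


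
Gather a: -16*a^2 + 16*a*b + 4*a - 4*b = -16*a^2 + a*(16*b + 4) - 4*b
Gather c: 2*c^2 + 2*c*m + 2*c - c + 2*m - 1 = 2*c^2 + c*(2*m + 1) + 2*m - 1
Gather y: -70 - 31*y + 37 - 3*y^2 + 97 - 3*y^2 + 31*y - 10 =54 - 6*y^2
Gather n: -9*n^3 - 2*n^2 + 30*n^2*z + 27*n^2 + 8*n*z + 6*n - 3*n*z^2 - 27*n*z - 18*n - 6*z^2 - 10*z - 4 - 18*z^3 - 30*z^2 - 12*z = -9*n^3 + n^2*(30*z + 25) + n*(-3*z^2 - 19*z - 12) - 18*z^3 - 36*z^2 - 22*z - 4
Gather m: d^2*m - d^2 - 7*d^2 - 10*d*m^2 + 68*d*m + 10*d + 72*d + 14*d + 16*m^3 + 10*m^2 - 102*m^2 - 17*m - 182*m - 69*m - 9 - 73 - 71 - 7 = -8*d^2 + 96*d + 16*m^3 + m^2*(-10*d - 92) + m*(d^2 + 68*d - 268) - 160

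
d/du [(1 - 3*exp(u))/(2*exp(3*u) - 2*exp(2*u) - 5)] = (2*(3*exp(u) - 2)*(3*exp(u) - 1)*exp(u) - 6*exp(3*u) + 6*exp(2*u) + 15)*exp(u)/(-2*exp(3*u) + 2*exp(2*u) + 5)^2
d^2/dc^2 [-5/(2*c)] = -5/c^3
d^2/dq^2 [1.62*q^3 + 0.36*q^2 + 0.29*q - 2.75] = 9.72*q + 0.72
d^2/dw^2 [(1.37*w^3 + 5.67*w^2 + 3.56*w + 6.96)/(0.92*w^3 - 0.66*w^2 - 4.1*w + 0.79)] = (3.5527136788005e-15*w^7 + 11.261904*w^6 + 49.084944*w^5 + 174.096384*w^4 - 78.551068*w^3 - 179.263512*w^2 + 98.9185979999999*w + 271.392062)/(0.778688*w^9 - 1.675872*w^8 - 9.208464*w^7 + 16.655592*w^6 + 38.159592*w^5 - 50.130708*w^4 - 54.372044*w^3 + 38.603982*w^2 - 7.67643*w + 0.493039)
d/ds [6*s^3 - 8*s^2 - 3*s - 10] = 18*s^2 - 16*s - 3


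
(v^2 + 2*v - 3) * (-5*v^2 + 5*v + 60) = -5*v^4 - 5*v^3 + 85*v^2 + 105*v - 180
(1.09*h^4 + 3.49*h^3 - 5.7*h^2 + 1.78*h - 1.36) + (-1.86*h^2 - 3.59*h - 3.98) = 1.09*h^4 + 3.49*h^3 - 7.56*h^2 - 1.81*h - 5.34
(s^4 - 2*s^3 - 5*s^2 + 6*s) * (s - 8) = s^5 - 10*s^4 + 11*s^3 + 46*s^2 - 48*s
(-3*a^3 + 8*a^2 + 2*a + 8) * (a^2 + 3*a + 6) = -3*a^5 - a^4 + 8*a^3 + 62*a^2 + 36*a + 48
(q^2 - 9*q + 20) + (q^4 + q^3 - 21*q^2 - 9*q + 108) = q^4 + q^3 - 20*q^2 - 18*q + 128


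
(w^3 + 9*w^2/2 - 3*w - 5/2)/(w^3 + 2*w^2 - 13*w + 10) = (w + 1/2)/(w - 2)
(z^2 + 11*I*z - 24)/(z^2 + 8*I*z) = (z + 3*I)/z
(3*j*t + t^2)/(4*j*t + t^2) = (3*j + t)/(4*j + t)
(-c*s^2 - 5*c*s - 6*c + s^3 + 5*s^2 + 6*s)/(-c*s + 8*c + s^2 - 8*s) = (s^2 + 5*s + 6)/(s - 8)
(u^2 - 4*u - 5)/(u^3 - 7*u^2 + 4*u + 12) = (u - 5)/(u^2 - 8*u + 12)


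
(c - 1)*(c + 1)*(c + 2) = c^3 + 2*c^2 - c - 2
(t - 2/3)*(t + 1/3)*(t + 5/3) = t^3 + 4*t^2/3 - 7*t/9 - 10/27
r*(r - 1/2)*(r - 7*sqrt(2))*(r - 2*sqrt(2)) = r^4 - 9*sqrt(2)*r^3 - r^3/2 + 9*sqrt(2)*r^2/2 + 28*r^2 - 14*r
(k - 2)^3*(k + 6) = k^4 - 24*k^2 + 64*k - 48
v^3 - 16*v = v*(v - 4)*(v + 4)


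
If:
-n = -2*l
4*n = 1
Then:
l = 1/8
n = 1/4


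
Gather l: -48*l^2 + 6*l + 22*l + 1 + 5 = -48*l^2 + 28*l + 6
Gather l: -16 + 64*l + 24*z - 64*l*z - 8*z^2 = l*(64 - 64*z) - 8*z^2 + 24*z - 16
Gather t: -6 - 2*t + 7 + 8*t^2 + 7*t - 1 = 8*t^2 + 5*t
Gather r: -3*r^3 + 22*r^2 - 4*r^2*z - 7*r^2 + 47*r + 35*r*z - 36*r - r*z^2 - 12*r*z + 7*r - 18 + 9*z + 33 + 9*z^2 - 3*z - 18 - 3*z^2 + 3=-3*r^3 + r^2*(15 - 4*z) + r*(-z^2 + 23*z + 18) + 6*z^2 + 6*z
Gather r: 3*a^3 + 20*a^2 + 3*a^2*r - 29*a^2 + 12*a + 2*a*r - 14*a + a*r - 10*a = 3*a^3 - 9*a^2 - 12*a + r*(3*a^2 + 3*a)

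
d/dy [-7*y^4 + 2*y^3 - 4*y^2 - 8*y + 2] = -28*y^3 + 6*y^2 - 8*y - 8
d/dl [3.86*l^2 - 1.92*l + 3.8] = 7.72*l - 1.92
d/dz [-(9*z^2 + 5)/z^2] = 10/z^3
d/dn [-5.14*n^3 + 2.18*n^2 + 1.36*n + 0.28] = -15.42*n^2 + 4.36*n + 1.36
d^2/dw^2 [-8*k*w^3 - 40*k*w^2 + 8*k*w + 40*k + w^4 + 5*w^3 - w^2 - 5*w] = -48*k*w - 80*k + 12*w^2 + 30*w - 2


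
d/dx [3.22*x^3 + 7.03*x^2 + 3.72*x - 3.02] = 9.66*x^2 + 14.06*x + 3.72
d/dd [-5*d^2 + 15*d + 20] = 15 - 10*d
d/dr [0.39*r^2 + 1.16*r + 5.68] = 0.78*r + 1.16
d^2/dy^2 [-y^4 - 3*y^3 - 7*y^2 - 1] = -12*y^2 - 18*y - 14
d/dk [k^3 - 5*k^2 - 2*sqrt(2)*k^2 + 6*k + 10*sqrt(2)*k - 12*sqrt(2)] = 3*k^2 - 10*k - 4*sqrt(2)*k + 6 + 10*sqrt(2)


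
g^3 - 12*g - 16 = (g - 4)*(g + 2)^2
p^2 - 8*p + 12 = (p - 6)*(p - 2)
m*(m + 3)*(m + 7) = m^3 + 10*m^2 + 21*m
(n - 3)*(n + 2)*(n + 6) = n^3 + 5*n^2 - 12*n - 36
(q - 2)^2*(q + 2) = q^3 - 2*q^2 - 4*q + 8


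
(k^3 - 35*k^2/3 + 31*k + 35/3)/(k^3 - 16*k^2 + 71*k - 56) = (3*k^2 - 14*k - 5)/(3*(k^2 - 9*k + 8))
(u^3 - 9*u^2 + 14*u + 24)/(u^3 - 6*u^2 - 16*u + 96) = (u + 1)/(u + 4)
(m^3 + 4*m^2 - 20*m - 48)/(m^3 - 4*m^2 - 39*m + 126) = (m^2 - 2*m - 8)/(m^2 - 10*m + 21)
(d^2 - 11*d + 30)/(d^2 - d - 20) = (d - 6)/(d + 4)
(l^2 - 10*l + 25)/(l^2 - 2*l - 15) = (l - 5)/(l + 3)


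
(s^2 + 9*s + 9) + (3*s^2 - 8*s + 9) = 4*s^2 + s + 18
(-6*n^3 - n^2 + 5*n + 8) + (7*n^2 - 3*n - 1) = -6*n^3 + 6*n^2 + 2*n + 7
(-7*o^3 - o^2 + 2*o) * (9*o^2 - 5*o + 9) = -63*o^5 + 26*o^4 - 40*o^3 - 19*o^2 + 18*o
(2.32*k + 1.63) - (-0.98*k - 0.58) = 3.3*k + 2.21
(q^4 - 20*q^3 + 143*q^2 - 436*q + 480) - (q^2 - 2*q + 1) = q^4 - 20*q^3 + 142*q^2 - 434*q + 479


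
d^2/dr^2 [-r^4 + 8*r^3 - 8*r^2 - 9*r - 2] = -12*r^2 + 48*r - 16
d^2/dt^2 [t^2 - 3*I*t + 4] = 2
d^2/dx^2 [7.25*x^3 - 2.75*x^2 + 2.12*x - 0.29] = 43.5*x - 5.5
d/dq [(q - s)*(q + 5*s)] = 2*q + 4*s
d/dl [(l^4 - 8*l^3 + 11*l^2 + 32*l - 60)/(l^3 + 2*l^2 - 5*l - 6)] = (l^4 + 8*l^3 - 14*l^2 - 96*l - 123)/(l^4 + 8*l^3 + 22*l^2 + 24*l + 9)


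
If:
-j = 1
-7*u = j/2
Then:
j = -1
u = 1/14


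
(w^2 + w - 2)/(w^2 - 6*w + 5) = (w + 2)/(w - 5)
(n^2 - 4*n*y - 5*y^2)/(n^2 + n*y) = (n - 5*y)/n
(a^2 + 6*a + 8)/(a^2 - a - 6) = (a + 4)/(a - 3)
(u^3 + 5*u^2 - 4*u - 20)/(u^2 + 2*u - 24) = (u^3 + 5*u^2 - 4*u - 20)/(u^2 + 2*u - 24)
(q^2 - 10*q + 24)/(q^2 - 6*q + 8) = (q - 6)/(q - 2)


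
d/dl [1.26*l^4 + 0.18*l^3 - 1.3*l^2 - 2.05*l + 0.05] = 5.04*l^3 + 0.54*l^2 - 2.6*l - 2.05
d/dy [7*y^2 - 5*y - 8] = 14*y - 5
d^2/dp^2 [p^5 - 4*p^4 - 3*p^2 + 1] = 20*p^3 - 48*p^2 - 6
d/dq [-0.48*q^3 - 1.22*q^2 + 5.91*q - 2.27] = -1.44*q^2 - 2.44*q + 5.91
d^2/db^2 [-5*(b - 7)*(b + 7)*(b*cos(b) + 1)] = 5*b^3*cos(b) + 30*b^2*sin(b) - 275*b*cos(b) - 490*sin(b) - 10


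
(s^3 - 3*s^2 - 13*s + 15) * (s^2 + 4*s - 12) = s^5 + s^4 - 37*s^3 - s^2 + 216*s - 180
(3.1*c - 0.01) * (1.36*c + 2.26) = 4.216*c^2 + 6.9924*c - 0.0226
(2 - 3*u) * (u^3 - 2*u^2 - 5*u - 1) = -3*u^4 + 8*u^3 + 11*u^2 - 7*u - 2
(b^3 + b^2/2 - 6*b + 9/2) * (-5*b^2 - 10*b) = -5*b^5 - 25*b^4/2 + 25*b^3 + 75*b^2/2 - 45*b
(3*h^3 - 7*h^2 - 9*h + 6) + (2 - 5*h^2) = 3*h^3 - 12*h^2 - 9*h + 8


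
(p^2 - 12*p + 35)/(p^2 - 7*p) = (p - 5)/p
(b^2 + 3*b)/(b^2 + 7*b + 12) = b/(b + 4)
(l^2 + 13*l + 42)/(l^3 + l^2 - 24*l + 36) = (l + 7)/(l^2 - 5*l + 6)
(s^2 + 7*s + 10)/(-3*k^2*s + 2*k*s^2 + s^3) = (s^2 + 7*s + 10)/(s*(-3*k^2 + 2*k*s + s^2))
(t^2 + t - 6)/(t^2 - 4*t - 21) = (t - 2)/(t - 7)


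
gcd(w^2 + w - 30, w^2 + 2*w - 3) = 1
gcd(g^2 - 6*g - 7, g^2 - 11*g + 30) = 1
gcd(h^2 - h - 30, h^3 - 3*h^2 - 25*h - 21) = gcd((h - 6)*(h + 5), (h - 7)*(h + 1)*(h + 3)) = 1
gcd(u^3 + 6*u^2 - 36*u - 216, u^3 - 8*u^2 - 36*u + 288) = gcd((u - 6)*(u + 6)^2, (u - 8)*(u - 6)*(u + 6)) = u^2 - 36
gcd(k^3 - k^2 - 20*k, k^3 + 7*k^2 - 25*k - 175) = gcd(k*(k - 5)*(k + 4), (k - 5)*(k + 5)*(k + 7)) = k - 5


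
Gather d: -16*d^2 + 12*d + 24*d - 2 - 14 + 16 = -16*d^2 + 36*d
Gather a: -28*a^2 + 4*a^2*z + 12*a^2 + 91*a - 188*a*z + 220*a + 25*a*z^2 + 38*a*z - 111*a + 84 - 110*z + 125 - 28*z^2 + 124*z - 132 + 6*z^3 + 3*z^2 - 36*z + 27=a^2*(4*z - 16) + a*(25*z^2 - 150*z + 200) + 6*z^3 - 25*z^2 - 22*z + 104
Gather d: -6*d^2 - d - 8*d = -6*d^2 - 9*d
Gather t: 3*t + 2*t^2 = 2*t^2 + 3*t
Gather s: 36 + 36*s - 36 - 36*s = 0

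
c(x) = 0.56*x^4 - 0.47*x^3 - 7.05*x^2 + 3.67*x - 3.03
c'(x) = 2.24*x^3 - 1.41*x^2 - 14.1*x + 3.67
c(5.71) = 295.86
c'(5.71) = 294.21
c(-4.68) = 142.20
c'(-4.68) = -190.83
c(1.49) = -12.01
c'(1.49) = -13.06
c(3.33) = -17.48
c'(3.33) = 23.80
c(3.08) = -21.94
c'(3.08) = 12.31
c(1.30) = -9.61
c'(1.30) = -12.12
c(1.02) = -6.51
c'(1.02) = -9.80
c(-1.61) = -21.49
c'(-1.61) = 13.37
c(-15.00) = 28291.92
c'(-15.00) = -7662.08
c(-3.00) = -19.44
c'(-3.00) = -27.20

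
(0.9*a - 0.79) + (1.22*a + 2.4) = 2.12*a + 1.61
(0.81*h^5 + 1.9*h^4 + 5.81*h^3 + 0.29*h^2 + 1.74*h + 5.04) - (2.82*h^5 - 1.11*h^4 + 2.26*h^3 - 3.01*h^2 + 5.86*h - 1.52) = -2.01*h^5 + 3.01*h^4 + 3.55*h^3 + 3.3*h^2 - 4.12*h + 6.56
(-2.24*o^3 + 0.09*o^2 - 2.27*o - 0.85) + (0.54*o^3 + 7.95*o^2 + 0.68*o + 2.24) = -1.7*o^3 + 8.04*o^2 - 1.59*o + 1.39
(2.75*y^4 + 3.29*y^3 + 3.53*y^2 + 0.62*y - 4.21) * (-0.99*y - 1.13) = -2.7225*y^5 - 6.3646*y^4 - 7.2124*y^3 - 4.6027*y^2 + 3.4673*y + 4.7573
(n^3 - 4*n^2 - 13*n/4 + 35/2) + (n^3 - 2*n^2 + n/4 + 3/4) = 2*n^3 - 6*n^2 - 3*n + 73/4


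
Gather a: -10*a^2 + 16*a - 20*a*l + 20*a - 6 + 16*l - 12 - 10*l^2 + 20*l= -10*a^2 + a*(36 - 20*l) - 10*l^2 + 36*l - 18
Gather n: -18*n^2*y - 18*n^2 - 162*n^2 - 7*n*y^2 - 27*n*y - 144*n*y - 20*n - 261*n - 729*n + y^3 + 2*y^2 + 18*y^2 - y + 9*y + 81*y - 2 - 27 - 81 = n^2*(-18*y - 180) + n*(-7*y^2 - 171*y - 1010) + y^3 + 20*y^2 + 89*y - 110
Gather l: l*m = l*m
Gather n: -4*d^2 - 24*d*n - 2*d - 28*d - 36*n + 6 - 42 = -4*d^2 - 30*d + n*(-24*d - 36) - 36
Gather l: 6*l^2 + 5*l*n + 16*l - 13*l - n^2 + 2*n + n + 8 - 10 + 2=6*l^2 + l*(5*n + 3) - n^2 + 3*n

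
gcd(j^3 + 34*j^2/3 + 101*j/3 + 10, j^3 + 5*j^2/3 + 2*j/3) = 1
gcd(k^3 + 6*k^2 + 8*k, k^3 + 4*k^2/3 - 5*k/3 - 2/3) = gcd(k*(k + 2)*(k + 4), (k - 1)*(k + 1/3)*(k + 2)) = k + 2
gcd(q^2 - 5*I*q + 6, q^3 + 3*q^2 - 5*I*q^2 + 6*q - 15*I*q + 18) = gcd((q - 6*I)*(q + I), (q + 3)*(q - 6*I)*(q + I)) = q^2 - 5*I*q + 6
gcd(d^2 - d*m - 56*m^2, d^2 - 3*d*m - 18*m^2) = 1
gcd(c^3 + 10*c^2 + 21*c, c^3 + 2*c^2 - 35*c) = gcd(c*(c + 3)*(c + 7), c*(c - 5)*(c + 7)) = c^2 + 7*c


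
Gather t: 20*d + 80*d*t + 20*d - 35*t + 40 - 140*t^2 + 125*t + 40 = 40*d - 140*t^2 + t*(80*d + 90) + 80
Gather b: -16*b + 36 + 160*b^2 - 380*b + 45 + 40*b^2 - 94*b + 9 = 200*b^2 - 490*b + 90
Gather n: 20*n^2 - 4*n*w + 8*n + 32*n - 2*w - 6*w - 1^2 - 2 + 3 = 20*n^2 + n*(40 - 4*w) - 8*w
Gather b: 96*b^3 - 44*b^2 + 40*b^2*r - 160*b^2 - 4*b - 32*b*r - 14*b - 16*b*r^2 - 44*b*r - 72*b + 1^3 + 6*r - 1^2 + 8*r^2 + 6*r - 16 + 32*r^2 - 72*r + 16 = 96*b^3 + b^2*(40*r - 204) + b*(-16*r^2 - 76*r - 90) + 40*r^2 - 60*r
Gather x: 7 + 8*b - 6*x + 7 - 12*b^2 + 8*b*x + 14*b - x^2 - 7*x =-12*b^2 + 22*b - x^2 + x*(8*b - 13) + 14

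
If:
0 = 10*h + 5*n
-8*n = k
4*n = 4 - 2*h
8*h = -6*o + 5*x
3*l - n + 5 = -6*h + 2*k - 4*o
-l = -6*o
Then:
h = -2/3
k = -32/3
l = -63/11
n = 4/3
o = -21/22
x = -73/33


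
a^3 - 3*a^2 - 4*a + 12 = (a - 3)*(a - 2)*(a + 2)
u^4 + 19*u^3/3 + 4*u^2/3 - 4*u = u*(u - 2/3)*(u + 1)*(u + 6)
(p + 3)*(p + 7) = p^2 + 10*p + 21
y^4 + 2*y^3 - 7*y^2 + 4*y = y*(y - 1)^2*(y + 4)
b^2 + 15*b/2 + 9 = (b + 3/2)*(b + 6)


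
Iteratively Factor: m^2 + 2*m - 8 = (m + 4)*(m - 2)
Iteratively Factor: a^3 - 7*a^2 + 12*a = (a)*(a^2 - 7*a + 12) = a*(a - 3)*(a - 4)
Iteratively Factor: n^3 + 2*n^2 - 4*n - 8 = (n - 2)*(n^2 + 4*n + 4) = (n - 2)*(n + 2)*(n + 2)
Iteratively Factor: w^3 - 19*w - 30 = (w + 3)*(w^2 - 3*w - 10) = (w - 5)*(w + 3)*(w + 2)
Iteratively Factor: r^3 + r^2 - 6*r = (r)*(r^2 + r - 6) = r*(r - 2)*(r + 3)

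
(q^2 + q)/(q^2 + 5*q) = (q + 1)/(q + 5)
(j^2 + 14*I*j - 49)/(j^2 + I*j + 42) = (j + 7*I)/(j - 6*I)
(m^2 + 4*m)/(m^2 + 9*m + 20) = m/(m + 5)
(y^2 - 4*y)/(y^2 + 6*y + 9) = y*(y - 4)/(y^2 + 6*y + 9)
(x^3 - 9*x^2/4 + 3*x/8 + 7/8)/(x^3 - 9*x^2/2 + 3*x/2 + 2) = (x - 7/4)/(x - 4)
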